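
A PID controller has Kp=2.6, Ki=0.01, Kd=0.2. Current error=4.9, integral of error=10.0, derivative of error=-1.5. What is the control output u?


u = Kp*e + Ki*int(e) + Kd*de/dt
= 2.6*4.9 + 0.01*10.0 + 0.2*(-1.5)
= 12.74 + 0.1 + -0.3
= 12.54


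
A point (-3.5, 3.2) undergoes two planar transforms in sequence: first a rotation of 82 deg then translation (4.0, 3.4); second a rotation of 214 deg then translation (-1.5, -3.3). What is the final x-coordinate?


After transform 1:
x1 = cos(82)*-3.5 - sin(82)*3.2 + 4.0 = 0.344
y1 = sin(82)*-3.5 + cos(82)*3.2 + 3.4 = 0.3794
After transform 2:
x2 = cos(214)*0.344 - sin(214)*0.3794 + -1.5
= -1.5731


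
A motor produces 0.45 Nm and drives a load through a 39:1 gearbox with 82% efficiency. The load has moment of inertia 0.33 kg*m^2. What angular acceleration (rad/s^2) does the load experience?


tau_out = tau_motor * N * eta
= 0.45 * 39 * 0.82 = 14.391 Nm
alpha = tau_out / I = 14.391 / 0.33
= 43.6091 rad/s^2


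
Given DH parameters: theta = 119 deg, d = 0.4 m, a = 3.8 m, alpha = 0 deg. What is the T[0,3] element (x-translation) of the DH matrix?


T[0,3] = a * cos(theta)
= 3.8 * cos(119 deg)
= 3.8 * -0.4848
= -1.8423


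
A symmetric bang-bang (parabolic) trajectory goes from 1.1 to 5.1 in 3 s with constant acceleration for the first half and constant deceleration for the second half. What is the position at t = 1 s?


Symmetric rest-to-rest: each phase covers (pf-p0)/2 in time T/2. 0.5*a*(T/2)^2 = (pf-p0)/2 => a = 4*(pf-p0)/T^2
a = 4*(5.1-1.1)/3^2 = 1.7778
t = 1 is in the acceleration phase (t <= T/2).
p = p0 + 0.5*a*t^2 = 1.1 + 0.5*1.7778*1^2
= 1.9889


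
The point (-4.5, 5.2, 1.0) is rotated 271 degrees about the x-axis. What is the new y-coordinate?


Rotation about x-axis: y' = y*cos(theta) - z*sin(theta)
= 5.2 * 0.0175 - 1.0 * -0.9998
= 1.0906


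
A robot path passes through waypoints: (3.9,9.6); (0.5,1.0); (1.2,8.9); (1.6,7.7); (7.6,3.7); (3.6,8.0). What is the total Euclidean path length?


Segment lengths:
  seg1 = sqrt((-3.4)^2 + (-8.6)^2) = 9.2477
  seg2 = sqrt((0.7)^2 + (7.9)^2) = 7.931
  seg3 = sqrt((0.4)^2 + (-1.2)^2) = 1.2649
  seg4 = sqrt((6.0)^2 + (-4.0)^2) = 7.2111
  seg5 = sqrt((-4.0)^2 + (4.3)^2) = 5.8728
Total = 31.5275


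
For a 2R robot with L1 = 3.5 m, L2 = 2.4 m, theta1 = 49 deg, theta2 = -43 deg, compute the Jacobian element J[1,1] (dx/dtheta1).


J[1,1] = -L1*sin(t1) - L2*sin(t1+t2)
= -3.5*sin(49) - 2.4*sin(6)
= -2.8924


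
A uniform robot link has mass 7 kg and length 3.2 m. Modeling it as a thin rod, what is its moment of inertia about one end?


I = (1/3) * m * L^2
= (1/3) * 7 * 3.2^2
= 0.333333 * 7 * 10.24
= 23.8933 kg*m^2


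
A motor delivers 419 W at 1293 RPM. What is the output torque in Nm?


omega = 1293 * 2*pi/60 = 135.4026 rad/s
tau = P / omega = 419 / 135.4026
= 3.0945 Nm


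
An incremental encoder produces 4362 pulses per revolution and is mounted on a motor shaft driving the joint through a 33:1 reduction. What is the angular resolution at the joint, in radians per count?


counts per rev = 4362
effective counts at joint = 4362 * 33 = 143946
resolution = 2*pi / 143946
= 4.3650e-05 rad/count


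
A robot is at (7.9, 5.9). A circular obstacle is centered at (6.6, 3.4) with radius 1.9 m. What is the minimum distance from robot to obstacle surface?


center_dist = sqrt((7.9-6.6)^2 + (5.9-3.4)^2)
= sqrt(1.69 + 6.25)
= 2.8178
min_dist = center_dist - radius = 2.8178 - 1.9 = 0.9178 m


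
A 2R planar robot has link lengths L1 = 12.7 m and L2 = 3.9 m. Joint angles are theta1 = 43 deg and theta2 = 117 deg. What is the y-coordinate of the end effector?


Convert angles to radians: theta1 = 0.7505, theta2 = 2.042
y = L1*sin(theta1) + L2*sin(theta1+theta2)
y = 8.6614 + 1.3339
y = 9.9953


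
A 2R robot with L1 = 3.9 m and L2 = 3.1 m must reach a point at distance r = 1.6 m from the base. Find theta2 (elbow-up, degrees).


cos(theta2) = (r^2 - L1^2 - L2^2) / (2*L1*L2)
cos(theta2) = (2.56 - 15.21 - 9.61) / 24.18
cos(theta2) = -0.920596
theta2 = 157.0133 degrees


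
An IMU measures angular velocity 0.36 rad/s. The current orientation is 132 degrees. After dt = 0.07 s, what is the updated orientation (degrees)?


delta_theta = w * dt = 0.36 * 0.07 = 0.0252 rad
= 1.4439 deg
theta_new = 132 + 1.4439 = 133.4439 deg


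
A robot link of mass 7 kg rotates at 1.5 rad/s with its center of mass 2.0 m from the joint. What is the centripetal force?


F = m * omega^2 * r
= 7 * 1.5^2 * 2.0
= 7 * 2.25 * 2.0
= 31.5 N


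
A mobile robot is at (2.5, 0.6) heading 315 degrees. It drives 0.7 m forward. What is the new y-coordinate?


y_new = y0 + d*sin(theta)
= 0.6 + 0.7*sin(315)
= 0.6 + -0.495
= 0.105


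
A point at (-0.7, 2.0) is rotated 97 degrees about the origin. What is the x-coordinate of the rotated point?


x' = x*cos(theta) - y*sin(theta)
cos(97 deg) = -0.1219, sin(97 deg) = 0.9925
x' = -0.7 * -0.1219 - 2.0 * 0.9925
= 0.0853 - 1.9851
= -1.8998


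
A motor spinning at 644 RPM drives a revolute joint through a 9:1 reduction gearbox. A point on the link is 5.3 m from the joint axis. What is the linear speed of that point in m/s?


omega_motor = 644 * 2*pi/60 = 67.4395 rad/s
omega_joint = omega_motor / 9 = 7.4933 rad/s
v = omega_joint * r = 7.4933 * 5.3
= 39.7144 m/s


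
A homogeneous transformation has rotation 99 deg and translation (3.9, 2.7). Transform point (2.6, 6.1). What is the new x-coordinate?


x' = cos(theta)*px - sin(theta)*py + tx
= -0.1564*2.6 - 0.9877*6.1 + 3.9
= -2.5316


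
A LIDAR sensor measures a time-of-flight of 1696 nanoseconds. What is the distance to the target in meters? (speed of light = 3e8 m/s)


tof = 1696 ns = 1.696e-06 s
dist = c * tof / 2
= 3e8 * 1.696e-06 / 2
= 254.4 m


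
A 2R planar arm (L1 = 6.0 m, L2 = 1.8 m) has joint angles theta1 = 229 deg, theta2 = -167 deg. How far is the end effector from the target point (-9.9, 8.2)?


End effector via forward kinematics:
x = L1*cos(t1) + L2*cos(t1+t2) = -3.0913
y = L1*sin(t1) + L2*sin(t1+t2) = -2.939
Distance to target:
d = sqrt((-9.9 - -3.0913)^2 + (8.2 - -2.939)^2)
= sqrt(46.3583 + 124.0762)
= 13.0551 m


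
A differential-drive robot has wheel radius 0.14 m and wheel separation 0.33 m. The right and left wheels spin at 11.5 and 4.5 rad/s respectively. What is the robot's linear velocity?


vR = r*wR = 0.14*11.5 = 1.61 m/s
vL = r*wL = 0.14*4.5 = 0.63 m/s
v = (vR+vL)/2 = 1.12 m/s
omega = (vR-vL)/L = 2.9697 rad/s
linear velocity = 1.12 m/s


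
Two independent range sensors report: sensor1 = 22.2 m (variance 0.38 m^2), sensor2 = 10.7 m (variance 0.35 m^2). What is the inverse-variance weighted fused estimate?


w1 = (1/var1) / (1/var1 + 1/var2)
   = 2.6316 / (2.6316 + 2.8571) = 0.4795
w2 = 1 - w1 = 0.5205
fused = w1*s1 + w2*s2 = 10.6438 + 5.5699
= 16.2137 m


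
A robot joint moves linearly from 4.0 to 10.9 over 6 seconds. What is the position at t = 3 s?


s = t/T = 3/6 = 0.5
p(t) = p0 + (pf-p0)*s
= 4.0 + (10.9 - 4.0) * 0.5
= 7.45


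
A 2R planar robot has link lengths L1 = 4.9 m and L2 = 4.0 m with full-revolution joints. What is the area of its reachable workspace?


r_max = L1 + L2 = 8.9 m
r_min = |L1 - L2| = 0.9 m
Area = pi*(r_max^2 - r_min^2)
= pi*(79.21 - 0.81)
= pi * 78.4
= 246.3009 m^2


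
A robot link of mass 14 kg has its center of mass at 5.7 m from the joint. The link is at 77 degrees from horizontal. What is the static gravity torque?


tau = m*g*L*cos(angle)
= 14 * 9.81 * 5.7 * cos(77 deg)
= 14 * 9.81 * 5.7 * 0.225
= 176.1002 Nm


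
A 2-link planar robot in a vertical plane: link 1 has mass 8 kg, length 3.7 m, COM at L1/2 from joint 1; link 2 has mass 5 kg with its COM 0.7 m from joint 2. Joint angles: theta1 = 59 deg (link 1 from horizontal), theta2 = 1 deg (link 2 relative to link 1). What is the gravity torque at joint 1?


Horizontal distance from joint 1 to link-1 COM:
  x_c1 = (L1/2)*cos(t1) = 1.85 * 0.515 = 0.9528 m
Horizontal distance from joint 1 to link-2 COM:
  x_c2 = L1*cos(t1) + Lc2*cos(t1+t2)
       = 3.7*0.515 + 0.7*0.5 = 2.2556 m
tau1 = m1*g*x_c1 + m2*g*x_c2
     = 8*9.81*0.9528 + 5*9.81*2.2556
     = 74.7773 + 110.6392
     = 185.4165 Nm


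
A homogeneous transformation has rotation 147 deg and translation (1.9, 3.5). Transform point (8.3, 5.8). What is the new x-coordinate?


x' = cos(theta)*px - sin(theta)*py + tx
= -0.8387*8.3 - 0.5446*5.8 + 1.9
= -8.2199


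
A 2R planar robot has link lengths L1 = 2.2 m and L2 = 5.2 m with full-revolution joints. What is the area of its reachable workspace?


r_max = L1 + L2 = 7.4 m
r_min = |L1 - L2| = 3.0 m
Area = pi*(r_max^2 - r_min^2)
= pi*(54.76 - 9.0)
= pi * 45.76
= 143.7593 m^2


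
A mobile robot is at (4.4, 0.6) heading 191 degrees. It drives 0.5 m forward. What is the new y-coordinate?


y_new = y0 + d*sin(theta)
= 0.6 + 0.5*sin(191)
= 0.6 + -0.0954
= 0.5046


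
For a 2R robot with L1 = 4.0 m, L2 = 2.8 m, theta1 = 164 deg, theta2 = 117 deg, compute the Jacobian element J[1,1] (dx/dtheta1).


J[1,1] = -L1*sin(t1) - L2*sin(t1+t2)
= -4.0*sin(164) - 2.8*sin(281)
= 1.646


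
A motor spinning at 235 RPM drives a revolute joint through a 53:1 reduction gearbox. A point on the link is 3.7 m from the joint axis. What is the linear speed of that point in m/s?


omega_motor = 235 * 2*pi/60 = 24.6091 rad/s
omega_joint = omega_motor / 53 = 0.4643 rad/s
v = omega_joint * r = 0.4643 * 3.7
= 1.718 m/s


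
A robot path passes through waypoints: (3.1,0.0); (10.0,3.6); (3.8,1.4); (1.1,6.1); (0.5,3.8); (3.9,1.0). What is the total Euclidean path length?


Segment lengths:
  seg1 = sqrt((6.9)^2 + (3.6)^2) = 7.7827
  seg2 = sqrt((-6.2)^2 + (-2.2)^2) = 6.5788
  seg3 = sqrt((-2.7)^2 + (4.7)^2) = 5.4203
  seg4 = sqrt((-0.6)^2 + (-2.3)^2) = 2.377
  seg5 = sqrt((3.4)^2 + (-2.8)^2) = 4.4045
Total = 26.5633


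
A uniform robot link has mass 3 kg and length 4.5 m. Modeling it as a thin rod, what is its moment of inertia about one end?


I = (1/3) * m * L^2
= (1/3) * 3 * 4.5^2
= 0.333333 * 3 * 20.25
= 20.25 kg*m^2


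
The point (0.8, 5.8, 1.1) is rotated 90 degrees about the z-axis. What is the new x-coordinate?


Rotation about z-axis: x' = x*cos(theta) - y*sin(theta)
= 0.8 * 0.0 - 5.8 * 1.0
= -5.8


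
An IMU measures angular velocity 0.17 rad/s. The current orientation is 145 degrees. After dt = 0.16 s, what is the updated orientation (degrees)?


delta_theta = w * dt = 0.17 * 0.16 = 0.0272 rad
= 1.5584 deg
theta_new = 145 + 1.5584 = 146.5584 deg


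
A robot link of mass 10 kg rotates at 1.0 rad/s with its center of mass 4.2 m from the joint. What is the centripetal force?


F = m * omega^2 * r
= 10 * 1.0^2 * 4.2
= 10 * 1.0 * 4.2
= 42.0 N


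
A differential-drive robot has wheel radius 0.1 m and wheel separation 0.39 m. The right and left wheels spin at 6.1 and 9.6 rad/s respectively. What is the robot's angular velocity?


vR = r*wR = 0.1*6.1 = 0.61 m/s
vL = r*wL = 0.1*9.6 = 0.96 m/s
v = (vR+vL)/2 = 0.785 m/s
omega = (vR-vL)/L = -0.8974 rad/s
angular velocity = -0.8974 rad/s


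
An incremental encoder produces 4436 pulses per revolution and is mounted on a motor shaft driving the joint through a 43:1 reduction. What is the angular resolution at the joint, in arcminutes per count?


counts per rev = 4436
effective counts at joint = 4436 * 43 = 190748
resolution = 360*60 / 190748
= 0.1132 arcmin/count


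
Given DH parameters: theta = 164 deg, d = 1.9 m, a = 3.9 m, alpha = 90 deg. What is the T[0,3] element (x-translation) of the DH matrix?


T[0,3] = a * cos(theta)
= 3.9 * cos(164 deg)
= 3.9 * -0.9613
= -3.7489


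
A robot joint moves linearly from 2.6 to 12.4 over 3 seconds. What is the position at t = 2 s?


s = t/T = 2/3 = 0.6667
p(t) = p0 + (pf-p0)*s
= 2.6 + (12.4 - 2.6) * 0.6667
= 9.1333


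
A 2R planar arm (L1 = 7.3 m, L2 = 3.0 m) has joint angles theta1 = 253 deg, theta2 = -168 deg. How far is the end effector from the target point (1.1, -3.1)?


End effector via forward kinematics:
x = L1*cos(t1) + L2*cos(t1+t2) = -1.8728
y = L1*sin(t1) + L2*sin(t1+t2) = -3.9924
Distance to target:
d = sqrt((1.1 - -1.8728)^2 + (-3.1 - -3.9924)^2)
= sqrt(8.8378 + 0.7965)
= 3.1039 m


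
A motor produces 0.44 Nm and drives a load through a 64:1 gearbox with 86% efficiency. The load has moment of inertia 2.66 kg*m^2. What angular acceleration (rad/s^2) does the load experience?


tau_out = tau_motor * N * eta
= 0.44 * 64 * 0.86 = 24.2176 Nm
alpha = tau_out / I = 24.2176 / 2.66
= 9.1044 rad/s^2


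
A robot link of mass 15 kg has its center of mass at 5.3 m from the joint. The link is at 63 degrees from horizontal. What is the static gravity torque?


tau = m*g*L*cos(angle)
= 15 * 9.81 * 5.3 * cos(63 deg)
= 15 * 9.81 * 5.3 * 0.454
= 354.0649 Nm


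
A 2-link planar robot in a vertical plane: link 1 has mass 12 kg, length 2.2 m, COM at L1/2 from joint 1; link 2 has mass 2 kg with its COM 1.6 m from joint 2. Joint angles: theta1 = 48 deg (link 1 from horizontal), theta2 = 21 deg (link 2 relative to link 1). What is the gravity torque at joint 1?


Horizontal distance from joint 1 to link-1 COM:
  x_c1 = (L1/2)*cos(t1) = 1.1 * 0.6691 = 0.736 m
Horizontal distance from joint 1 to link-2 COM:
  x_c2 = L1*cos(t1) + Lc2*cos(t1+t2)
       = 2.2*0.6691 + 1.6*0.3584 = 2.0455 m
tau1 = m1*g*x_c1 + m2*g*x_c2
     = 12*9.81*0.736 + 2*9.81*2.0455
     = 86.6471 + 40.1322
     = 126.7793 Nm


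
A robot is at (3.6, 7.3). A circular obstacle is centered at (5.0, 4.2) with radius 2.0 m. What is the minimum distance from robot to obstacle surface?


center_dist = sqrt((3.6-5.0)^2 + (7.3-4.2)^2)
= sqrt(1.96 + 9.61)
= 3.4015
min_dist = center_dist - radius = 3.4015 - 2.0 = 1.4015 m


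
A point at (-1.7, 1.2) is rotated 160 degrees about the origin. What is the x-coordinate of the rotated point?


x' = x*cos(theta) - y*sin(theta)
cos(160 deg) = -0.9397, sin(160 deg) = 0.342
x' = -1.7 * -0.9397 - 1.2 * 0.342
= 1.5975 - 0.4104
= 1.1871


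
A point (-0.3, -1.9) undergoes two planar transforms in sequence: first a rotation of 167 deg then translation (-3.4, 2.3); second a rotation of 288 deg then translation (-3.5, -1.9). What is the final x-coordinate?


After transform 1:
x1 = cos(167)*-0.3 - sin(167)*-1.9 + -3.4 = -2.6803
y1 = sin(167)*-0.3 + cos(167)*-1.9 + 2.3 = 4.0838
After transform 2:
x2 = cos(288)*-2.6803 - sin(288)*4.0838 + -3.5
= -0.4443


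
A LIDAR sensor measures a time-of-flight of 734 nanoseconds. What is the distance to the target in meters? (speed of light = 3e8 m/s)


tof = 734 ns = 7.34e-07 s
dist = c * tof / 2
= 3e8 * 7.34e-07 / 2
= 110.1 m


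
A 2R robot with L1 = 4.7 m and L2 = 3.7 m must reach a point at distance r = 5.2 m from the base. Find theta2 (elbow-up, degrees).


cos(theta2) = (r^2 - L1^2 - L2^2) / (2*L1*L2)
cos(theta2) = (27.04 - 22.09 - 13.69) / 34.78
cos(theta2) = -0.251294
theta2 = 104.5541 degrees


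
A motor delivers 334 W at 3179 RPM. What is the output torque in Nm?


omega = 3179 * 2*pi/60 = 332.9041 rad/s
tau = P / omega = 334 / 332.9041
= 1.0033 Nm


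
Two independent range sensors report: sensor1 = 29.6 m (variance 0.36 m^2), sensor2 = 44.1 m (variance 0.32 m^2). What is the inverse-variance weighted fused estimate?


w1 = (1/var1) / (1/var1 + 1/var2)
   = 2.7778 / (2.7778 + 3.125) = 0.4706
w2 = 1 - w1 = 0.5294
fused = w1*s1 + w2*s2 = 13.9294 + 23.3471
= 37.2765 m


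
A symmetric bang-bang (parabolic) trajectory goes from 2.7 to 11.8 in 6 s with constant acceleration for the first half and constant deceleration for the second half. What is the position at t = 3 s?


Symmetric rest-to-rest: each phase covers (pf-p0)/2 in time T/2. 0.5*a*(T/2)^2 = (pf-p0)/2 => a = 4*(pf-p0)/T^2
a = 4*(11.8-2.7)/6^2 = 1.0111
t = 3 is in the acceleration phase (t <= T/2).
p = p0 + 0.5*a*t^2 = 2.7 + 0.5*1.0111*3^2
= 7.25


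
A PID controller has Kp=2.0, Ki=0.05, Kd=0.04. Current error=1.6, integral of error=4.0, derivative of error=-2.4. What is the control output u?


u = Kp*e + Ki*int(e) + Kd*de/dt
= 2.0*1.6 + 0.05*4.0 + 0.04*(-2.4)
= 3.2 + 0.2 + -0.096
= 3.304


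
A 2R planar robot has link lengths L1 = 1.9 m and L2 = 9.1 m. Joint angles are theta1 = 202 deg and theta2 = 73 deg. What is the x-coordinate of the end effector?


Convert angles to radians: theta1 = 3.5256, theta2 = 1.2741
x = L1*cos(theta1) + L2*cos(theta1+theta2)
x = -1.7616 + 0.7931
x = -0.9685


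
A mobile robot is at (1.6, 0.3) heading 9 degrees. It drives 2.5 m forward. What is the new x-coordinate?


x_new = x0 + d*cos(theta)
= 1.6 + 2.5*cos(9)
= 1.6 + 2.4692
= 4.0692


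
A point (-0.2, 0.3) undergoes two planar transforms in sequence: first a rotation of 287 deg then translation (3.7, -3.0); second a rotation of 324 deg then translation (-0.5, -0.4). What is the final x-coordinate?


After transform 1:
x1 = cos(287)*-0.2 - sin(287)*0.3 + 3.7 = 3.9284
y1 = sin(287)*-0.2 + cos(287)*0.3 + -3.0 = -2.721
After transform 2:
x2 = cos(324)*3.9284 - sin(324)*-2.721 + -0.5
= 1.0788


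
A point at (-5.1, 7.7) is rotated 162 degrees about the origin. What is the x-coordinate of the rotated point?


x' = x*cos(theta) - y*sin(theta)
cos(162 deg) = -0.9511, sin(162 deg) = 0.309
x' = -5.1 * -0.9511 - 7.7 * 0.309
= 4.8504 - 2.3794
= 2.471


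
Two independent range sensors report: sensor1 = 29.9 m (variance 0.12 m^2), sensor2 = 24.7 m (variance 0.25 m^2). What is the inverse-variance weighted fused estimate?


w1 = (1/var1) / (1/var1 + 1/var2)
   = 8.3333 / (8.3333 + 4.0) = 0.6757
w2 = 1 - w1 = 0.3243
fused = w1*s1 + w2*s2 = 20.2027 + 8.0108
= 28.2135 m


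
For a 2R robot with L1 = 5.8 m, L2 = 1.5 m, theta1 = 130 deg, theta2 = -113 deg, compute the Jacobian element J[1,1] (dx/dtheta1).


J[1,1] = -L1*sin(t1) - L2*sin(t1+t2)
= -5.8*sin(130) - 1.5*sin(17)
= -4.8816


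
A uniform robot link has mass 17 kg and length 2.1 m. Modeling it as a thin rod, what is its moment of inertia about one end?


I = (1/3) * m * L^2
= (1/3) * 17 * 2.1^2
= 0.333333 * 17 * 4.41
= 24.99 kg*m^2


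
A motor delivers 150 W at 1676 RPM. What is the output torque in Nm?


omega = 1676 * 2*pi/60 = 175.5103 rad/s
tau = P / omega = 150 / 175.5103
= 0.8547 Nm


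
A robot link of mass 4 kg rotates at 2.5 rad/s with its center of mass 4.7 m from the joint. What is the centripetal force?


F = m * omega^2 * r
= 4 * 2.5^2 * 4.7
= 4 * 6.25 * 4.7
= 117.5 N


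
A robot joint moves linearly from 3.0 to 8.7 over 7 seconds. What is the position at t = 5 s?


s = t/T = 5/7 = 0.7143
p(t) = p0 + (pf-p0)*s
= 3.0 + (8.7 - 3.0) * 0.7143
= 7.0714


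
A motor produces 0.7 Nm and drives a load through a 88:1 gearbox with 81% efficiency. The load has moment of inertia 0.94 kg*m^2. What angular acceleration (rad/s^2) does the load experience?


tau_out = tau_motor * N * eta
= 0.7 * 88 * 0.81 = 49.896 Nm
alpha = tau_out / I = 49.896 / 0.94
= 53.0809 rad/s^2


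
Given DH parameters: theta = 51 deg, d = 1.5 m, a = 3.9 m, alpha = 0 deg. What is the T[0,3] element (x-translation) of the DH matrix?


T[0,3] = a * cos(theta)
= 3.9 * cos(51 deg)
= 3.9 * 0.6293
= 2.4543


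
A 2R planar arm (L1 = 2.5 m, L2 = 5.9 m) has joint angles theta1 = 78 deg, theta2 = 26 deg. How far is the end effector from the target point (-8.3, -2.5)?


End effector via forward kinematics:
x = L1*cos(t1) + L2*cos(t1+t2) = -0.9076
y = L1*sin(t1) + L2*sin(t1+t2) = 8.1701
Distance to target:
d = sqrt((-8.3 - -0.9076)^2 + (-2.5 - 8.1701)^2)
= sqrt(54.6482 + 113.8513)
= 12.9807 m


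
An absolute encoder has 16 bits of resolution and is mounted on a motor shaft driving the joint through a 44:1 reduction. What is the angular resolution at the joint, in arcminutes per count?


counts = 2^16 = 65536
effective counts at joint = 65536 * 44 = 2883584
resolution = 360*60 / 2883584
= 0.0075 arcmin/count


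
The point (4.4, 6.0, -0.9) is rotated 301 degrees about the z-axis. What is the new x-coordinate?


Rotation about z-axis: x' = x*cos(theta) - y*sin(theta)
= 4.4 * 0.515 - 6.0 * -0.8572
= 7.4092


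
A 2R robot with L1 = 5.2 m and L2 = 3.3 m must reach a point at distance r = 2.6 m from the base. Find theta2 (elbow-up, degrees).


cos(theta2) = (r^2 - L1^2 - L2^2) / (2*L1*L2)
cos(theta2) = (6.76 - 27.04 - 10.89) / 34.32
cos(theta2) = -0.908217
theta2 = 155.2601 degrees


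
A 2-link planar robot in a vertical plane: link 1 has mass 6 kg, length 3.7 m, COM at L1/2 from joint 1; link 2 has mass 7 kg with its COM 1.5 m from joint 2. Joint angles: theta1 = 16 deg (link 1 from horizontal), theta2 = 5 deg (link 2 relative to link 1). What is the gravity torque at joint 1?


Horizontal distance from joint 1 to link-1 COM:
  x_c1 = (L1/2)*cos(t1) = 1.85 * 0.9613 = 1.7783 m
Horizontal distance from joint 1 to link-2 COM:
  x_c2 = L1*cos(t1) + Lc2*cos(t1+t2)
       = 3.7*0.9613 + 1.5*0.9336 = 4.957 m
tau1 = m1*g*x_c1 + m2*g*x_c2
     = 6*9.81*1.7783 + 7*9.81*4.957
     = 104.6727 + 340.3999
     = 445.0726 Nm


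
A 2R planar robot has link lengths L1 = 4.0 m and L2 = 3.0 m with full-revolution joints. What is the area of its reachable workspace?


r_max = L1 + L2 = 7.0 m
r_min = |L1 - L2| = 1.0 m
Area = pi*(r_max^2 - r_min^2)
= pi*(49.0 - 1.0)
= pi * 48.0
= 150.7964 m^2


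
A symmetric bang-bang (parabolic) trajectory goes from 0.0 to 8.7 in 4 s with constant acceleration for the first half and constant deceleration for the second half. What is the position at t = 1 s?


Symmetric rest-to-rest: each phase covers (pf-p0)/2 in time T/2. 0.5*a*(T/2)^2 = (pf-p0)/2 => a = 4*(pf-p0)/T^2
a = 4*(8.7-0.0)/4^2 = 2.175
t = 1 is in the acceleration phase (t <= T/2).
p = p0 + 0.5*a*t^2 = 0.0 + 0.5*2.175*1^2
= 1.0875


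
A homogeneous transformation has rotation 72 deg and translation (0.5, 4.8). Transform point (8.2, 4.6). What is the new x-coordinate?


x' = cos(theta)*px - sin(theta)*py + tx
= 0.309*8.2 - 0.9511*4.6 + 0.5
= -1.3409


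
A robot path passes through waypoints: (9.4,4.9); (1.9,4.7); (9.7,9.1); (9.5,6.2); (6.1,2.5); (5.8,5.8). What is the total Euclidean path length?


Segment lengths:
  seg1 = sqrt((-7.5)^2 + (-0.2)^2) = 7.5027
  seg2 = sqrt((7.8)^2 + (4.4)^2) = 8.9554
  seg3 = sqrt((-0.2)^2 + (-2.9)^2) = 2.9069
  seg4 = sqrt((-3.4)^2 + (-3.7)^2) = 5.0249
  seg5 = sqrt((-0.3)^2 + (3.3)^2) = 3.3136
Total = 27.7035


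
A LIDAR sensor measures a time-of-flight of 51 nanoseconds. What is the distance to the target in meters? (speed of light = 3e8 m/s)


tof = 51 ns = 5.1e-08 s
dist = c * tof / 2
= 3e8 * 5.1e-08 / 2
= 7.65 m


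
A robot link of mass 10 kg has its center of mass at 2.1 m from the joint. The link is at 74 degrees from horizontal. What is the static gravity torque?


tau = m*g*L*cos(angle)
= 10 * 9.81 * 2.1 * cos(74 deg)
= 10 * 9.81 * 2.1 * 0.2756
= 56.7841 Nm


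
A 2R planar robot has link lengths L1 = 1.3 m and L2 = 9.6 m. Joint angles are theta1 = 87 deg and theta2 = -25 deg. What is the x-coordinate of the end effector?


Convert angles to radians: theta1 = 1.5184, theta2 = -0.4363
x = L1*cos(theta1) + L2*cos(theta1+theta2)
x = 0.068 + 4.5069
x = 4.575


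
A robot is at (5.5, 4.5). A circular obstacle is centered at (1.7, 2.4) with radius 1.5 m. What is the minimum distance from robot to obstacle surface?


center_dist = sqrt((5.5-1.7)^2 + (4.5-2.4)^2)
= sqrt(14.44 + 4.41)
= 4.3417
min_dist = center_dist - radius = 4.3417 - 1.5 = 2.8417 m


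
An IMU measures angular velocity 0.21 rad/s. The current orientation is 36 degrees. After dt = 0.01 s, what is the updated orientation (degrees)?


delta_theta = w * dt = 0.21 * 0.01 = 0.0021 rad
= 0.1203 deg
theta_new = 36 + 0.1203 = 36.1203 deg


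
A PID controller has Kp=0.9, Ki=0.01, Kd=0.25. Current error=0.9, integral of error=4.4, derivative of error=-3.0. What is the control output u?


u = Kp*e + Ki*int(e) + Kd*de/dt
= 0.9*0.9 + 0.01*4.4 + 0.25*(-3.0)
= 0.81 + 0.044 + -0.75
= 0.104


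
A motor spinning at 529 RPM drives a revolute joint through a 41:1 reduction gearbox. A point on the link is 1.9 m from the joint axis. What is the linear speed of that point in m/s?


omega_motor = 529 * 2*pi/60 = 55.3968 rad/s
omega_joint = omega_motor / 41 = 1.3511 rad/s
v = omega_joint * r = 1.3511 * 1.9
= 2.5672 m/s


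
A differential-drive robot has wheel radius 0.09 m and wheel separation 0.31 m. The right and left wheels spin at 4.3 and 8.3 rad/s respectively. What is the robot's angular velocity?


vR = r*wR = 0.09*4.3 = 0.387 m/s
vL = r*wL = 0.09*8.3 = 0.747 m/s
v = (vR+vL)/2 = 0.567 m/s
omega = (vR-vL)/L = -1.1613 rad/s
angular velocity = -1.1613 rad/s


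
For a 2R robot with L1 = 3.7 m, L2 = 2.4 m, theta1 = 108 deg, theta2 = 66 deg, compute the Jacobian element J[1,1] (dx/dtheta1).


J[1,1] = -L1*sin(t1) - L2*sin(t1+t2)
= -3.7*sin(108) - 2.4*sin(174)
= -3.7698


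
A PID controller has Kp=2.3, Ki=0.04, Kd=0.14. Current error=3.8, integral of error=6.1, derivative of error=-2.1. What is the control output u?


u = Kp*e + Ki*int(e) + Kd*de/dt
= 2.3*3.8 + 0.04*6.1 + 0.14*(-2.1)
= 8.74 + 0.244 + -0.294
= 8.69


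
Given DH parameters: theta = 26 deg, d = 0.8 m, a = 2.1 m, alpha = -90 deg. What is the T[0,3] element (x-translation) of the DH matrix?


T[0,3] = a * cos(theta)
= 2.1 * cos(26 deg)
= 2.1 * 0.8988
= 1.8875


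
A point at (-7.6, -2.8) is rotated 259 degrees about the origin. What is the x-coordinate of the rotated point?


x' = x*cos(theta) - y*sin(theta)
cos(259 deg) = -0.1908, sin(259 deg) = -0.9816
x' = -7.6 * -0.1908 - -2.8 * -0.9816
= 1.4501 - 2.7486
= -1.2984


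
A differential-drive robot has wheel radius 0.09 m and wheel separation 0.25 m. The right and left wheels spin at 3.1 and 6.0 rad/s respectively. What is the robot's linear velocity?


vR = r*wR = 0.09*3.1 = 0.279 m/s
vL = r*wL = 0.09*6.0 = 0.54 m/s
v = (vR+vL)/2 = 0.4095 m/s
omega = (vR-vL)/L = -1.044 rad/s
linear velocity = 0.4095 m/s


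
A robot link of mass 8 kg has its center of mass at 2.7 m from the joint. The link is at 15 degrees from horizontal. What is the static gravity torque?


tau = m*g*L*cos(angle)
= 8 * 9.81 * 2.7 * cos(15 deg)
= 8 * 9.81 * 2.7 * 0.9659
= 204.6758 Nm


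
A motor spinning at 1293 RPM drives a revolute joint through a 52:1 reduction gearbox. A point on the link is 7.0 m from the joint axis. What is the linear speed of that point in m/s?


omega_motor = 1293 * 2*pi/60 = 135.4026 rad/s
omega_joint = omega_motor / 52 = 2.6039 rad/s
v = omega_joint * r = 2.6039 * 7.0
= 18.2273 m/s


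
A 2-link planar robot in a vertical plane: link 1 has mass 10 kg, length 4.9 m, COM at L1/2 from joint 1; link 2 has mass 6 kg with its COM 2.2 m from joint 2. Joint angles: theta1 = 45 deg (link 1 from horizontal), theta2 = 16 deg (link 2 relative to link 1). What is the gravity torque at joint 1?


Horizontal distance from joint 1 to link-1 COM:
  x_c1 = (L1/2)*cos(t1) = 2.45 * 0.7071 = 1.7324 m
Horizontal distance from joint 1 to link-2 COM:
  x_c2 = L1*cos(t1) + Lc2*cos(t1+t2)
       = 4.9*0.7071 + 2.2*0.4848 = 4.5314 m
tau1 = m1*g*x_c1 + m2*g*x_c2
     = 10*9.81*1.7324 + 6*9.81*4.5314
     = 169.9496 + 266.7185
     = 436.668 Nm


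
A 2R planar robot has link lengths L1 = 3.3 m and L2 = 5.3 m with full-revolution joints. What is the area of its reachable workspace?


r_max = L1 + L2 = 8.6 m
r_min = |L1 - L2| = 2.0 m
Area = pi*(r_max^2 - r_min^2)
= pi*(73.96 - 4.0)
= pi * 69.96
= 219.7858 m^2


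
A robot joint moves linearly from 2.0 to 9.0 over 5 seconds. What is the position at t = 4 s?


s = t/T = 4/5 = 0.8
p(t) = p0 + (pf-p0)*s
= 2.0 + (9.0 - 2.0) * 0.8
= 7.6


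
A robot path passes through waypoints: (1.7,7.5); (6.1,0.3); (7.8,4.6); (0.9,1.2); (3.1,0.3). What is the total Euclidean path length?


Segment lengths:
  seg1 = sqrt((4.4)^2 + (-7.2)^2) = 8.438
  seg2 = sqrt((1.7)^2 + (4.3)^2) = 4.6239
  seg3 = sqrt((-6.9)^2 + (-3.4)^2) = 7.6922
  seg4 = sqrt((2.2)^2 + (-0.9)^2) = 2.377
Total = 23.131


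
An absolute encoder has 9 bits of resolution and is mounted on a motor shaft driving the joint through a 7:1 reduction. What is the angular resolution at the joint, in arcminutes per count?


counts = 2^9 = 512
effective counts at joint = 512 * 7 = 3584
resolution = 360*60 / 3584
= 6.0268 arcmin/count


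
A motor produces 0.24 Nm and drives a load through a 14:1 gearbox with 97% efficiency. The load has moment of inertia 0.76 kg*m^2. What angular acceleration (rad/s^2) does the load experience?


tau_out = tau_motor * N * eta
= 0.24 * 14 * 0.97 = 3.2592 Nm
alpha = tau_out / I = 3.2592 / 0.76
= 4.2884 rad/s^2


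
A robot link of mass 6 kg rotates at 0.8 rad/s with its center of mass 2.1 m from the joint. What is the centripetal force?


F = m * omega^2 * r
= 6 * 0.8^2 * 2.1
= 6 * 0.64 * 2.1
= 8.064 N


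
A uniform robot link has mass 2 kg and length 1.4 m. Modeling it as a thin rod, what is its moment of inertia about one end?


I = (1/3) * m * L^2
= (1/3) * 2 * 1.4^2
= 0.333333 * 2 * 1.96
= 1.3067 kg*m^2


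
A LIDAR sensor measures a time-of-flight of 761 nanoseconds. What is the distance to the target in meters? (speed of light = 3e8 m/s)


tof = 761 ns = 7.61e-07 s
dist = c * tof / 2
= 3e8 * 7.61e-07 / 2
= 114.15 m


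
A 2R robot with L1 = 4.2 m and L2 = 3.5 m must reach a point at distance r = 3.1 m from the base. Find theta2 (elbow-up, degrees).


cos(theta2) = (r^2 - L1^2 - L2^2) / (2*L1*L2)
cos(theta2) = (9.61 - 17.64 - 12.25) / 29.4
cos(theta2) = -0.689796
theta2 = 133.614 degrees


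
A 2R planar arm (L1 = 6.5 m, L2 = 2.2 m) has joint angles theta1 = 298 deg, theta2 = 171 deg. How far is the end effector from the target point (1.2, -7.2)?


End effector via forward kinematics:
x = L1*cos(t1) + L2*cos(t1+t2) = 2.3353
y = L1*sin(t1) + L2*sin(t1+t2) = -3.659
Distance to target:
d = sqrt((1.2 - 2.3353)^2 + (-7.2 - -3.659)^2)
= sqrt(1.2889 + 12.5386)
= 3.7185 m


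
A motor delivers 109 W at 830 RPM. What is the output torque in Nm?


omega = 830 * 2*pi/60 = 86.9174 rad/s
tau = P / omega = 109 / 86.9174
= 1.2541 Nm


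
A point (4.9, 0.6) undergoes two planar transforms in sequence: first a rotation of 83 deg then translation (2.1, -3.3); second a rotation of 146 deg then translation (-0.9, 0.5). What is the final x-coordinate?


After transform 1:
x1 = cos(83)*4.9 - sin(83)*0.6 + 2.1 = 2.1016
y1 = sin(83)*4.9 + cos(83)*0.6 + -3.3 = 1.6366
After transform 2:
x2 = cos(146)*2.1016 - sin(146)*1.6366 + -0.9
= -3.5575


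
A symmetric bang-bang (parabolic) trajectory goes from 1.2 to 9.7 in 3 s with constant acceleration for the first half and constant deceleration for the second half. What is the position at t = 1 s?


Symmetric rest-to-rest: each phase covers (pf-p0)/2 in time T/2. 0.5*a*(T/2)^2 = (pf-p0)/2 => a = 4*(pf-p0)/T^2
a = 4*(9.7-1.2)/3^2 = 3.7778
t = 1 is in the acceleration phase (t <= T/2).
p = p0 + 0.5*a*t^2 = 1.2 + 0.5*3.7778*1^2
= 3.0889


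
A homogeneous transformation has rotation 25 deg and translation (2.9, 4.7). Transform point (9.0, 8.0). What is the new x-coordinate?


x' = cos(theta)*px - sin(theta)*py + tx
= 0.9063*9.0 - 0.4226*8.0 + 2.9
= 7.6758


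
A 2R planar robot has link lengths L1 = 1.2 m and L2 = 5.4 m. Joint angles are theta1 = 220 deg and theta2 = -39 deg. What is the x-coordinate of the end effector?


Convert angles to radians: theta1 = 3.8397, theta2 = -0.6807
x = L1*cos(theta1) + L2*cos(theta1+theta2)
x = -0.9193 + -5.3992
x = -6.3184


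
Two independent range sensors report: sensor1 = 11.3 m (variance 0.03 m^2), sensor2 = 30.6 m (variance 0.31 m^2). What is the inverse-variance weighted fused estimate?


w1 = (1/var1) / (1/var1 + 1/var2)
   = 33.3333 / (33.3333 + 3.2258) = 0.9118
w2 = 1 - w1 = 0.0882
fused = w1*s1 + w2*s2 = 10.3029 + 2.7
= 13.0029 m


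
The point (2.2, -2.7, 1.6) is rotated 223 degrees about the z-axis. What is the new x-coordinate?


Rotation about z-axis: x' = x*cos(theta) - y*sin(theta)
= 2.2 * -0.7314 - -2.7 * -0.682
= -3.4504


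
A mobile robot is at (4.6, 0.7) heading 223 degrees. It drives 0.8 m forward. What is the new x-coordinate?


x_new = x0 + d*cos(theta)
= 4.6 + 0.8*cos(223)
= 4.6 + -0.5851
= 4.0149


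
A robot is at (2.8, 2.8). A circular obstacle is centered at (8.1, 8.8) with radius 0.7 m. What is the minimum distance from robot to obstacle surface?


center_dist = sqrt((2.8-8.1)^2 + (2.8-8.8)^2)
= sqrt(28.09 + 36.0)
= 8.0056
min_dist = center_dist - radius = 8.0056 - 0.7 = 7.3056 m


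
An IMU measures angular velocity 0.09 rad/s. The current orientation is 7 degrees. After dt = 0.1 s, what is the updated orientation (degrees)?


delta_theta = w * dt = 0.09 * 0.1 = 0.009 rad
= 0.5157 deg
theta_new = 7 + 0.5157 = 7.5157 deg


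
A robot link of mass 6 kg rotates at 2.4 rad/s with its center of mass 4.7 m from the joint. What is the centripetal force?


F = m * omega^2 * r
= 6 * 2.4^2 * 4.7
= 6 * 5.76 * 4.7
= 162.432 N


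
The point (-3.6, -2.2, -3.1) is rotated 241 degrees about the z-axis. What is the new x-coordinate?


Rotation about z-axis: x' = x*cos(theta) - y*sin(theta)
= -3.6 * -0.4848 - -2.2 * -0.8746
= -0.1788


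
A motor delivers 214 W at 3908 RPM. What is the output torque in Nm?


omega = 3908 * 2*pi/60 = 409.2448 rad/s
tau = P / omega = 214 / 409.2448
= 0.5229 Nm


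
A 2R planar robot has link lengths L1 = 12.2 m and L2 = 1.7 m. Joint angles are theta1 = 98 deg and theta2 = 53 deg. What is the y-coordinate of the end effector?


Convert angles to radians: theta1 = 1.7104, theta2 = 0.925
y = L1*sin(theta1) + L2*sin(theta1+theta2)
y = 12.0813 + 0.8242
y = 12.9054


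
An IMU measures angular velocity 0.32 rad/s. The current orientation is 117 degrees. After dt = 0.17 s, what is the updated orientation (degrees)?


delta_theta = w * dt = 0.32 * 0.17 = 0.0544 rad
= 3.1169 deg
theta_new = 117 + 3.1169 = 120.1169 deg


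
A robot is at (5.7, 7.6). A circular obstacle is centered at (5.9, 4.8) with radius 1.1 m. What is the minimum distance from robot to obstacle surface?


center_dist = sqrt((5.7-5.9)^2 + (7.6-4.8)^2)
= sqrt(0.04 + 7.84)
= 2.8071
min_dist = center_dist - radius = 2.8071 - 1.1 = 1.7071 m


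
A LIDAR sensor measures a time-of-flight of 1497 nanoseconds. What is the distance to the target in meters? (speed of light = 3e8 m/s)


tof = 1497 ns = 1.497e-06 s
dist = c * tof / 2
= 3e8 * 1.497e-06 / 2
= 224.55 m


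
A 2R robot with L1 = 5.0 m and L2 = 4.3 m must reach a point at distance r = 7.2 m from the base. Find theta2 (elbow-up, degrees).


cos(theta2) = (r^2 - L1^2 - L2^2) / (2*L1*L2)
cos(theta2) = (51.84 - 25.0 - 18.49) / 43.0
cos(theta2) = 0.194186
theta2 = 78.8028 degrees


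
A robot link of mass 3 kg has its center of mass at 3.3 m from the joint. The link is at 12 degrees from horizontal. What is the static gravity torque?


tau = m*g*L*cos(angle)
= 3 * 9.81 * 3.3 * cos(12 deg)
= 3 * 9.81 * 3.3 * 0.9781
= 94.9967 Nm


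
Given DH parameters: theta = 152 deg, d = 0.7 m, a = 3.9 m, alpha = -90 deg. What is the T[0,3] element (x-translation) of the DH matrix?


T[0,3] = a * cos(theta)
= 3.9 * cos(152 deg)
= 3.9 * -0.8829
= -3.4435


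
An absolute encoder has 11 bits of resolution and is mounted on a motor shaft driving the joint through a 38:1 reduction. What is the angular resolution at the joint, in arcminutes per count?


counts = 2^11 = 2048
effective counts at joint = 2048 * 38 = 77824
resolution = 360*60 / 77824
= 0.2775 arcmin/count


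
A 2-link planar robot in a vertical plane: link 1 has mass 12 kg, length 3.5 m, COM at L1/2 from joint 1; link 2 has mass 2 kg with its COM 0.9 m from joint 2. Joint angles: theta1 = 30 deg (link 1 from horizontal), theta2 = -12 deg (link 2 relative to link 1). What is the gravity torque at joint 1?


Horizontal distance from joint 1 to link-1 COM:
  x_c1 = (L1/2)*cos(t1) = 1.75 * 0.866 = 1.5155 m
Horizontal distance from joint 1 to link-2 COM:
  x_c2 = L1*cos(t1) + Lc2*cos(t1+t2)
       = 3.5*0.866 + 0.9*0.9511 = 3.887 m
tau1 = m1*g*x_c1 + m2*g*x_c2
     = 12*9.81*1.5155 + 2*9.81*3.887
     = 178.4099 + 76.2637
     = 254.6736 Nm


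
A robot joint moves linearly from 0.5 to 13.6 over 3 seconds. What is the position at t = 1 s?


s = t/T = 1/3 = 0.3333
p(t) = p0 + (pf-p0)*s
= 0.5 + (13.6 - 0.5) * 0.3333
= 4.8667


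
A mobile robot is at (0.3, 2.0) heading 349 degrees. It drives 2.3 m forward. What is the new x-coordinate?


x_new = x0 + d*cos(theta)
= 0.3 + 2.3*cos(349)
= 0.3 + 2.2577
= 2.5577


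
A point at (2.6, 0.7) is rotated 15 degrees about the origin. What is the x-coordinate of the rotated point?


x' = x*cos(theta) - y*sin(theta)
cos(15 deg) = 0.9659, sin(15 deg) = 0.2588
x' = 2.6 * 0.9659 - 0.7 * 0.2588
= 2.5114 - 0.1812
= 2.3302


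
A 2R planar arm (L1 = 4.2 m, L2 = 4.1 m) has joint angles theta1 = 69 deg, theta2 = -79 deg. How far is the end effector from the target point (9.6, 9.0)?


End effector via forward kinematics:
x = L1*cos(t1) + L2*cos(t1+t2) = 5.5429
y = L1*sin(t1) + L2*sin(t1+t2) = 3.2091
Distance to target:
d = sqrt((9.6 - 5.5429)^2 + (9.0 - 3.2091)^2)
= sqrt(16.4604 + 33.5348)
= 7.0707 m


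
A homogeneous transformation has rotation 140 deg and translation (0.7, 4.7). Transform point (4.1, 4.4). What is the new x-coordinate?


x' = cos(theta)*px - sin(theta)*py + tx
= -0.766*4.1 - 0.6428*4.4 + 0.7
= -5.269


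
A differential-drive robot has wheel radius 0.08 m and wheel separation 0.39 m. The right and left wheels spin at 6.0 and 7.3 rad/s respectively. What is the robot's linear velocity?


vR = r*wR = 0.08*6.0 = 0.48 m/s
vL = r*wL = 0.08*7.3 = 0.584 m/s
v = (vR+vL)/2 = 0.532 m/s
omega = (vR-vL)/L = -0.2667 rad/s
linear velocity = 0.532 m/s


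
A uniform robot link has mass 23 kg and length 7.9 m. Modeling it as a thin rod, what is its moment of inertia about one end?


I = (1/3) * m * L^2
= (1/3) * 23 * 7.9^2
= 0.333333 * 23 * 62.41
= 478.4767 kg*m^2


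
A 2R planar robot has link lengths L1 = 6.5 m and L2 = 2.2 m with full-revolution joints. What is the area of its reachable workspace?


r_max = L1 + L2 = 8.7 m
r_min = |L1 - L2| = 4.3 m
Area = pi*(r_max^2 - r_min^2)
= pi*(75.69 - 18.49)
= pi * 57.2
= 179.6991 m^2


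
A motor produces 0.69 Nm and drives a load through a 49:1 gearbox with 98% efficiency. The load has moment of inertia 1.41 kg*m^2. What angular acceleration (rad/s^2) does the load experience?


tau_out = tau_motor * N * eta
= 0.69 * 49 * 0.98 = 33.1338 Nm
alpha = tau_out / I = 33.1338 / 1.41
= 23.4991 rad/s^2


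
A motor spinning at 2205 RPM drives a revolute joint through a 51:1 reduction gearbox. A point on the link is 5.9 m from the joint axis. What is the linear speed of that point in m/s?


omega_motor = 2205 * 2*pi/60 = 230.9071 rad/s
omega_joint = omega_motor / 51 = 4.5276 rad/s
v = omega_joint * r = 4.5276 * 5.9
= 26.7128 m/s


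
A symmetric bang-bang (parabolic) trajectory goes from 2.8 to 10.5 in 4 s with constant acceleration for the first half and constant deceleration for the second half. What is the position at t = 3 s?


Symmetric rest-to-rest: each phase covers (pf-p0)/2 in time T/2. 0.5*a*(T/2)^2 = (pf-p0)/2 => a = 4*(pf-p0)/T^2
a = 4*(10.5-2.8)/4^2 = 1.925
t = 3 is in the deceleration phase (t > T/2).
p = pf - 0.5*a*(T-t)^2 = 10.5 - 0.5*1.925*1^2
= 9.5375


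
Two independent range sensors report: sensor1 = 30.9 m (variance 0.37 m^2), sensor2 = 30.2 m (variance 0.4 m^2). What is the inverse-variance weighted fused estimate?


w1 = (1/var1) / (1/var1 + 1/var2)
   = 2.7027 / (2.7027 + 2.5) = 0.5195
w2 = 1 - w1 = 0.4805
fused = w1*s1 + w2*s2 = 16.0519 + 14.5117
= 30.5636 m


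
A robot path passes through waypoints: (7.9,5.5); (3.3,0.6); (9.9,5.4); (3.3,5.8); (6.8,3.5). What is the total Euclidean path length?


Segment lengths:
  seg1 = sqrt((-4.6)^2 + (-4.9)^2) = 6.7209
  seg2 = sqrt((6.6)^2 + (4.8)^2) = 8.1609
  seg3 = sqrt((-6.6)^2 + (0.4)^2) = 6.6121
  seg4 = sqrt((3.5)^2 + (-2.3)^2) = 4.1881
Total = 25.6819
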